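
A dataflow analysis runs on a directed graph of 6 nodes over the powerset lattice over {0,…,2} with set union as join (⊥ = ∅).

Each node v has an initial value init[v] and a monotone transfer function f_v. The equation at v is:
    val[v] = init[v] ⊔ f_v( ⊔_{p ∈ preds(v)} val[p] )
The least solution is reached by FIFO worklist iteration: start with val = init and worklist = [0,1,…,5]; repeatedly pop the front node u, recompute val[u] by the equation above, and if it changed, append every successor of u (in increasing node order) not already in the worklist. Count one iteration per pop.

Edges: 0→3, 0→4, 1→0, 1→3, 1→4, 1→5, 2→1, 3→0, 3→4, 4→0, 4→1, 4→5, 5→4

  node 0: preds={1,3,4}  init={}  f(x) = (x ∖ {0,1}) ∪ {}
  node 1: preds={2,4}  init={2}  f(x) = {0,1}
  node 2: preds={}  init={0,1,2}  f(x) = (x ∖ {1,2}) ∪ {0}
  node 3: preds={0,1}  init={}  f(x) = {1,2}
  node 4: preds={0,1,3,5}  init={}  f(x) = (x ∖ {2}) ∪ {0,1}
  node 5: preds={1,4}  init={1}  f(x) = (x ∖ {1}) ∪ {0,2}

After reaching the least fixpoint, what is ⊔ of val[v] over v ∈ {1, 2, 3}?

Trace (9 dequeues):
  [1] u=0 | in {2} | out {2} | prev {} | push {}
  [2] u=1 | in {0,1,2} | out {0,1,2} | prev {2} | push {0}
  [3] u=2 | in {} | out {0,1,2} | ==
  [4] u=3 | in {0,1,2} | out {1,2} | prev {} | push {}
  [5] u=4 | in {0,1,2} | out {0,1} | prev {} | push {1}
  [6] u=5 | in {0,1,2} | out {0,1,2} | prev {1} | push {4}
  [7] u=0 | in {0,1,2} | out {2} | ==
  [8] u=1 | in {0,1,2} | out {0,1,2} | ==
  [9] u=4 | in {0,1,2} | out {0,1} | ==

Converged values:
  [0] {2}
  [1] {0,1,2}
  [2] {0,1,2}
  [3] {1,2}
  [4] {0,1}
  [5] {0,1,2}

{0,1,2}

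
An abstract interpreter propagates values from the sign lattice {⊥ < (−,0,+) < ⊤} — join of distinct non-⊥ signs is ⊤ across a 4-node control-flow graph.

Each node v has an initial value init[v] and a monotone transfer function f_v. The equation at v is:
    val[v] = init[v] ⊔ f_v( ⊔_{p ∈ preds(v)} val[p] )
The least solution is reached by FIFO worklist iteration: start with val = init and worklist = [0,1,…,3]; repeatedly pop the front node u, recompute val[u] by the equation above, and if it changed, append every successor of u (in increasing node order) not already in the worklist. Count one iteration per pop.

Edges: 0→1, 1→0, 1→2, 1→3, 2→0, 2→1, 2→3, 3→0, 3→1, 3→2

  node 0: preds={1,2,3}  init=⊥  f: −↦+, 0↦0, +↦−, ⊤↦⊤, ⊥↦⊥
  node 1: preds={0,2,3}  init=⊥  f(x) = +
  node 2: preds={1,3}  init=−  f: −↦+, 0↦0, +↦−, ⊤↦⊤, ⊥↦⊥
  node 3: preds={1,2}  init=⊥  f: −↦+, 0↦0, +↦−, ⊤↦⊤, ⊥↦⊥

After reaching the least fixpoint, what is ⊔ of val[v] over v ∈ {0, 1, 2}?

Iteration log — 10 steps:
  step 1. node 0  ⊔preds=−  new=+  old=⊥  +wl: 
  step 2. node 1  ⊔preds=⊤  new=+  old=⊥  +wl: 0
  step 3. node 2  ⊔preds=+  new=−  stable
  step 4. node 3  ⊔preds=⊤  new=⊤  old=⊥  +wl: 1,2
  step 5. node 0  ⊔preds=⊤  new=⊤  old=+  +wl: 
  step 6. node 1  ⊔preds=⊤  new=+  stable
  step 7. node 2  ⊔preds=⊤  new=⊤  old=−  +wl: 0,1,3
  step 8. node 0  ⊔preds=⊤  new=⊤  stable
  step 9. node 1  ⊔preds=⊤  new=+  stable
  step 10. node 3  ⊔preds=⊤  new=⊤  stable

Least fixpoint reached:
  node 0: ⊤
  node 1: +
  node 2: ⊤
  node 3: ⊤

⊤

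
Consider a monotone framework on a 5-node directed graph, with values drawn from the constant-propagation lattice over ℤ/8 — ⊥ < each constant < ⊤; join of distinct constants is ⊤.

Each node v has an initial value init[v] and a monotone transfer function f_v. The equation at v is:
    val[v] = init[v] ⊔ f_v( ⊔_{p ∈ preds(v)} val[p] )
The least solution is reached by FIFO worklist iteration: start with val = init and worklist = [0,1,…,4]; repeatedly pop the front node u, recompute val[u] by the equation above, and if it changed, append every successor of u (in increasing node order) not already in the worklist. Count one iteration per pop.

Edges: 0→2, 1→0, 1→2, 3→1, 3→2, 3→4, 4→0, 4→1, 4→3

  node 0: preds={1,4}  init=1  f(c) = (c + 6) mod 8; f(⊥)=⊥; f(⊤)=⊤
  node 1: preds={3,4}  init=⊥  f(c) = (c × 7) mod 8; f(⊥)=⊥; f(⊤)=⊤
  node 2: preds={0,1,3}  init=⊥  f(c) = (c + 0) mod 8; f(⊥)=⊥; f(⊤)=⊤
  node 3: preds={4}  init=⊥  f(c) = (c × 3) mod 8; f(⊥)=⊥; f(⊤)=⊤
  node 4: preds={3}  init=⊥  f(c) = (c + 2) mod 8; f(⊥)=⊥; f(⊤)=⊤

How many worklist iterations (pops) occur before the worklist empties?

5

Iteration log — 5 steps:
  step 1. node 0  ⊔preds=⊥  new=1  stable
  step 2. node 1  ⊔preds=⊥  new=⊥  stable
  step 3. node 2  ⊔preds=1  new=1  old=⊥  +wl: 
  step 4. node 3  ⊔preds=⊥  new=⊥  stable
  step 5. node 4  ⊔preds=⊥  new=⊥  stable

Least fixpoint reached:
  node 0: 1
  node 1: ⊥
  node 2: 1
  node 3: ⊥
  node 4: ⊥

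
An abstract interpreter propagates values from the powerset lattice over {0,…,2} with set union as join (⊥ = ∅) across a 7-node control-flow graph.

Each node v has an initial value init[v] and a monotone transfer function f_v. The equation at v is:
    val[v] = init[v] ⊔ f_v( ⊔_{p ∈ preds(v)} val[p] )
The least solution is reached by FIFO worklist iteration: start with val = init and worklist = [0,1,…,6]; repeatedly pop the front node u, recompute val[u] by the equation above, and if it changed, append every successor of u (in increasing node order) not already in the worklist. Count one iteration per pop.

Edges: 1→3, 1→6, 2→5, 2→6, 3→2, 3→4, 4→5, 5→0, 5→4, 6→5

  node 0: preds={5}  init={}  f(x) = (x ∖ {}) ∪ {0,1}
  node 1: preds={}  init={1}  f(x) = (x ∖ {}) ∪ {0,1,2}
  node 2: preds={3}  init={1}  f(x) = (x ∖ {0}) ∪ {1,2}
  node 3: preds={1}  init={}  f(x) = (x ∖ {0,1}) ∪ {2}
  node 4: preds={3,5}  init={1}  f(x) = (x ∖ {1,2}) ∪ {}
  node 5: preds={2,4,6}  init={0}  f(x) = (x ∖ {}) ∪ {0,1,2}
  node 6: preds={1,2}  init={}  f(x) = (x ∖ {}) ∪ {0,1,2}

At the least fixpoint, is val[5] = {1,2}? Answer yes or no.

Trace (11 dequeues):
  [1] u=0 | in {0} | out {0,1} | prev {} | push {}
  [2] u=1 | in {} | out {0,1,2} | prev {1} | push {}
  [3] u=2 | in {} | out {1,2} | prev {1} | push {}
  [4] u=3 | in {0,1,2} | out {2} | prev {} | push {2}
  [5] u=4 | in {0,2} | out {0,1} | prev {1} | push {}
  [6] u=5 | in {0,1,2} | out {0,1,2} | prev {0} | push {0,4}
  [7] u=6 | in {0,1,2} | out {0,1,2} | prev {} | push {5}
  [8] u=2 | in {2} | out {1,2} | ==
  [9] u=0 | in {0,1,2} | out {0,1,2} | prev {0,1} | push {}
  [10] u=4 | in {0,1,2} | out {0,1} | ==
  [11] u=5 | in {0,1,2} | out {0,1,2} | ==

Converged values:
  [0] {0,1,2}
  [1] {0,1,2}
  [2] {1,2}
  [3] {2}
  [4] {0,1}
  [5] {0,1,2}
  [6] {0,1,2}

no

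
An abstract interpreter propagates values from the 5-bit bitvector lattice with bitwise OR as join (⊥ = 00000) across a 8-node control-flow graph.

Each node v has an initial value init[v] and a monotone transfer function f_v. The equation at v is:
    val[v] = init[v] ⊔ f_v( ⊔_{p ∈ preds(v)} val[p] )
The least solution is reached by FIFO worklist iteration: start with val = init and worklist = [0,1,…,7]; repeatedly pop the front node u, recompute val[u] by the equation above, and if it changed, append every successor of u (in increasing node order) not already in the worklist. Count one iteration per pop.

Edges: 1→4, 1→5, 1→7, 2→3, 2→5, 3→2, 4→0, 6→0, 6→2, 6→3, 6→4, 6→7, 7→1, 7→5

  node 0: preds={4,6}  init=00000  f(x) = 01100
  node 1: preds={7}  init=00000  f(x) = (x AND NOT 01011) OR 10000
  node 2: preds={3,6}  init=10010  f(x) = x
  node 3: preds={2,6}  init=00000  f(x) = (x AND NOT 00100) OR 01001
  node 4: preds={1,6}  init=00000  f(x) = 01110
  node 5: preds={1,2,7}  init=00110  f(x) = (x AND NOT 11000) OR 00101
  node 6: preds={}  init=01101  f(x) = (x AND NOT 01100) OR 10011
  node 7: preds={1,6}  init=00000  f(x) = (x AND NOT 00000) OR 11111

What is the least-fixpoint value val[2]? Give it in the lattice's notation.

Iteration log — 16 steps:
  step 1. node 0  ⊔preds=01101  new=01100  old=00000  +wl: 
  step 2. node 1  ⊔preds=00000  new=10000  old=00000  +wl: 
  step 3. node 2  ⊔preds=01101  new=11111  old=10010  +wl: 
  step 4. node 3  ⊔preds=11111  new=11011  old=00000  +wl: 2
  step 5. node 4  ⊔preds=11101  new=01110  old=00000  +wl: 0
  step 6. node 5  ⊔preds=11111  new=00111  old=00110  +wl: 
  step 7. node 6  ⊔preds=00000  new=11111  old=01101  +wl: 3,4
  step 8. node 7  ⊔preds=11111  new=11111  old=00000  +wl: 1,5
  step 9. node 2  ⊔preds=11111  new=11111  stable
  step 10. node 0  ⊔preds=11111  new=01100  stable
  step 11. node 3  ⊔preds=11111  new=11011  stable
  step 12. node 4  ⊔preds=11111  new=01110  stable
  step 13. node 1  ⊔preds=11111  new=10100  old=10000  +wl: 4,7
  step 14. node 5  ⊔preds=11111  new=00111  stable
  step 15. node 4  ⊔preds=11111  new=01110  stable
  step 16. node 7  ⊔preds=11111  new=11111  stable

Least fixpoint reached:
  node 0: 01100
  node 1: 10100
  node 2: 11111
  node 3: 11011
  node 4: 01110
  node 5: 00111
  node 6: 11111
  node 7: 11111

11111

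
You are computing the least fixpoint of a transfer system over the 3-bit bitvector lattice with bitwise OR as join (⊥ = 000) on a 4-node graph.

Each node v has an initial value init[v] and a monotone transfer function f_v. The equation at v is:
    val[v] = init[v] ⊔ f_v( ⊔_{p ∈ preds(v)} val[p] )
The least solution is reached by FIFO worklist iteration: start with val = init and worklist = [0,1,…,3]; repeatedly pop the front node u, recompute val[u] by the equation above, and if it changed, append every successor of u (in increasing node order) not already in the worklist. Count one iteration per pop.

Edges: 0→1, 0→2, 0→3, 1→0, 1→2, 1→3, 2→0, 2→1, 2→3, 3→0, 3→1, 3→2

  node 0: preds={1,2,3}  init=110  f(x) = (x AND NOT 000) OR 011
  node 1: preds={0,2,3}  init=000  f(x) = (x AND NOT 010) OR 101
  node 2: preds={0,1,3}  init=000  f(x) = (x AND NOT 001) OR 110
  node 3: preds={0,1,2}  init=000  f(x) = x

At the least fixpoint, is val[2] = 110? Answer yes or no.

Iteration log — 7 steps:
  step 1. node 0  ⊔preds=000  new=111  old=110  +wl: 
  step 2. node 1  ⊔preds=111  new=101  old=000  +wl: 0
  step 3. node 2  ⊔preds=111  new=110  old=000  +wl: 1
  step 4. node 3  ⊔preds=111  new=111  old=000  +wl: 2
  step 5. node 0  ⊔preds=111  new=111  stable
  step 6. node 1  ⊔preds=111  new=101  stable
  step 7. node 2  ⊔preds=111  new=110  stable

Least fixpoint reached:
  node 0: 111
  node 1: 101
  node 2: 110
  node 3: 111

yes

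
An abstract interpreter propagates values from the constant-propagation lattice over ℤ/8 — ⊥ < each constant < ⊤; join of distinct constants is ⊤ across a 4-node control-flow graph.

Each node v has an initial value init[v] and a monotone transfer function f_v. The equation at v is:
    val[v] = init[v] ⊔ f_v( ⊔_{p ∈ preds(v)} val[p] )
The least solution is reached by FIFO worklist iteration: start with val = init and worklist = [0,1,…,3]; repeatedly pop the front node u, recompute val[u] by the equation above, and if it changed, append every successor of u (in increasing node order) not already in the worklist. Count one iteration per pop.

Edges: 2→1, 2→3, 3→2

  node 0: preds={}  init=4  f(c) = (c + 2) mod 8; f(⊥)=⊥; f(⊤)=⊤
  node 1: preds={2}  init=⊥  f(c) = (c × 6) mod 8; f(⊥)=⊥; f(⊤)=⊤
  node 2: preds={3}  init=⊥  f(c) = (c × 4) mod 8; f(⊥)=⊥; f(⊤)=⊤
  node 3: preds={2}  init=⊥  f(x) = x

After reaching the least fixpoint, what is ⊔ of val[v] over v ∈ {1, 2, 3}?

Trace (4 dequeues):
  [1] u=0 | in ⊥ | out 4 | ==
  [2] u=1 | in ⊥ | out ⊥ | ==
  [3] u=2 | in ⊥ | out ⊥ | ==
  [4] u=3 | in ⊥ | out ⊥ | ==

Converged values:
  [0] 4
  [1] ⊥
  [2] ⊥
  [3] ⊥

⊥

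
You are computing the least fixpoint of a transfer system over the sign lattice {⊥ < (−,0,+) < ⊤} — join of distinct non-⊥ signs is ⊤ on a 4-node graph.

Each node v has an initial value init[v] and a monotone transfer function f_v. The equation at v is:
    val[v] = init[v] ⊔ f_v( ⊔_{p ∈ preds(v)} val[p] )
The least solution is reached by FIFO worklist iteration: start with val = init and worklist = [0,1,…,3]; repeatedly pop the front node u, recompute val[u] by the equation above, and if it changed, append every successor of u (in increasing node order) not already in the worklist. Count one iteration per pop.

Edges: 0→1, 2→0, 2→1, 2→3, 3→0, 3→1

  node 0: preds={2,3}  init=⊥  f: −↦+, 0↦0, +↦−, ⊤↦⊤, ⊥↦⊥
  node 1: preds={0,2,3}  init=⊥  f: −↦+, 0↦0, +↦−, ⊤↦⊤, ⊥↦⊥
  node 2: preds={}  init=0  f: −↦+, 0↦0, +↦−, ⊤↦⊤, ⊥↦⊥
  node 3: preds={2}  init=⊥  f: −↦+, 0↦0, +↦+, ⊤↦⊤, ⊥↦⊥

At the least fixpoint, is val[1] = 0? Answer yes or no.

Iteration log — 6 steps:
  step 1. node 0  ⊔preds=0  new=0  old=⊥  +wl: 
  step 2. node 1  ⊔preds=0  new=0  old=⊥  +wl: 
  step 3. node 2  ⊔preds=⊥  new=0  stable
  step 4. node 3  ⊔preds=0  new=0  old=⊥  +wl: 0,1
  step 5. node 0  ⊔preds=0  new=0  stable
  step 6. node 1  ⊔preds=0  new=0  stable

Least fixpoint reached:
  node 0: 0
  node 1: 0
  node 2: 0
  node 3: 0

yes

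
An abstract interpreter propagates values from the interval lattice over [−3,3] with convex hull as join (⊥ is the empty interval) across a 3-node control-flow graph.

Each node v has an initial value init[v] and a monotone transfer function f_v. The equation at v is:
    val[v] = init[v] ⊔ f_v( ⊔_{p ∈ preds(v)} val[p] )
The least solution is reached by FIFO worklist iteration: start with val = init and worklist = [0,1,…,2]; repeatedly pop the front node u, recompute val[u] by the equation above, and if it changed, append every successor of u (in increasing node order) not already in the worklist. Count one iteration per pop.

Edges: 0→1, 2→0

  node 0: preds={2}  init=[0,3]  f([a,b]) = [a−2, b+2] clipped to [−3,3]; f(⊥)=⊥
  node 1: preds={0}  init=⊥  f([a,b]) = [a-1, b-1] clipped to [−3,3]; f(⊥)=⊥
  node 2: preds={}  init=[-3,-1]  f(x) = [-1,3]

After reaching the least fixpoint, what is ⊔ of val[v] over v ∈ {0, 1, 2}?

Worklist (4 pops):
  #1 pop 0: in=[-3,-1] → [-3,3] (was [0,3]); enqueue []
  #2 pop 1: in=[-3,3] → [-3,2] (was ⊥); enqueue []
  #3 pop 2: in=⊥ → [-3,3] (was [-3,-1]); enqueue [0]
  #4 pop 0: in=[-3,3] → [-3,3] (no change)

Fixpoint:
  val[0] = [-3,3]
  val[1] = [-3,2]
  val[2] = [-3,3]

[-3,3]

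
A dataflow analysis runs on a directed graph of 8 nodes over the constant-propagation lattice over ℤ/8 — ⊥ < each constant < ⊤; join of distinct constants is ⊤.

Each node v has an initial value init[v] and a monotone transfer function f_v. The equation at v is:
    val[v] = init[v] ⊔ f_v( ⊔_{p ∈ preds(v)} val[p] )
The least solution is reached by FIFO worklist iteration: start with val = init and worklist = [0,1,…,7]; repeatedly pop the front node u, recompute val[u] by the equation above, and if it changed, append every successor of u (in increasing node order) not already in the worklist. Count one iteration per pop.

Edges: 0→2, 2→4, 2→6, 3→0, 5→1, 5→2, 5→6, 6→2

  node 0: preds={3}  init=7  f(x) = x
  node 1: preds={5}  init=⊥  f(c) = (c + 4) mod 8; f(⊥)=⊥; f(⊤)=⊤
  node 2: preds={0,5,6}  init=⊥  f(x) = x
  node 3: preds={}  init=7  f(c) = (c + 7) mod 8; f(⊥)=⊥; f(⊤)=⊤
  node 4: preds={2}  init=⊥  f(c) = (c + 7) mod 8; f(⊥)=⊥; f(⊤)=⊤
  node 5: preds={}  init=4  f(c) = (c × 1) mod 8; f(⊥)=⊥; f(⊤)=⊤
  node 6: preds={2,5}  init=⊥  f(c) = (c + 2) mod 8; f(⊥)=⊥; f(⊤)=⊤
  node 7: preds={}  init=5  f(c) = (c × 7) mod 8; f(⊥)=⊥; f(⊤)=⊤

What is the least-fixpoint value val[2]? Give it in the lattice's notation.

Worklist (9 pops):
  #1 pop 0: in=7 → 7 (no change)
  #2 pop 1: in=4 → 0 (was ⊥); enqueue []
  #3 pop 2: in=⊤ → ⊤ (was ⊥); enqueue []
  #4 pop 3: in=⊥ → 7 (no change)
  #5 pop 4: in=⊤ → ⊤ (was ⊥); enqueue []
  #6 pop 5: in=⊥ → 4 (no change)
  #7 pop 6: in=⊤ → ⊤ (was ⊥); enqueue [2]
  #8 pop 7: in=⊥ → 5 (no change)
  #9 pop 2: in=⊤ → ⊤ (no change)

Fixpoint:
  val[0] = 7
  val[1] = 0
  val[2] = ⊤
  val[3] = 7
  val[4] = ⊤
  val[5] = 4
  val[6] = ⊤
  val[7] = 5

⊤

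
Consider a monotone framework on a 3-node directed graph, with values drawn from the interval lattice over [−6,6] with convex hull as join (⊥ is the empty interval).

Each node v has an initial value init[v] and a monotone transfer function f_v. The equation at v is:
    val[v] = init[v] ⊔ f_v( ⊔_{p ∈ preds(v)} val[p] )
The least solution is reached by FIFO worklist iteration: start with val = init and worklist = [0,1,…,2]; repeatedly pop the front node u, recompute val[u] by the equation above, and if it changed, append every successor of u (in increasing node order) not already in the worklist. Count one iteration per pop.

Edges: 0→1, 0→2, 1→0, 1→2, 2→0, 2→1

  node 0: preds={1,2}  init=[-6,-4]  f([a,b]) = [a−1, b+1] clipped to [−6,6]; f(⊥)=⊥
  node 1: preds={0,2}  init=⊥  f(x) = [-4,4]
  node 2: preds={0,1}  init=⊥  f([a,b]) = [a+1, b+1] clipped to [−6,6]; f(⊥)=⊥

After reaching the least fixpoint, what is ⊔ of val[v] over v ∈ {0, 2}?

Trace (8 dequeues):
  [1] u=0 | in ⊥ | out [-6,-4] | ==
  [2] u=1 | in [-6,-4] | out [-4,4] | prev ⊥ | push {0}
  [3] u=2 | in [-6,4] | out [-5,5] | prev ⊥ | push {1}
  [4] u=0 | in [-5,5] | out [-6,6] | prev [-6,-4] | push {2}
  [5] u=1 | in [-6,6] | out [-4,4] | ==
  [6] u=2 | in [-6,6] | out [-5,6] | prev [-5,5] | push {0,1}
  [7] u=0 | in [-5,6] | out [-6,6] | ==
  [8] u=1 | in [-6,6] | out [-4,4] | ==

Converged values:
  [0] [-6,6]
  [1] [-4,4]
  [2] [-5,6]

[-6,6]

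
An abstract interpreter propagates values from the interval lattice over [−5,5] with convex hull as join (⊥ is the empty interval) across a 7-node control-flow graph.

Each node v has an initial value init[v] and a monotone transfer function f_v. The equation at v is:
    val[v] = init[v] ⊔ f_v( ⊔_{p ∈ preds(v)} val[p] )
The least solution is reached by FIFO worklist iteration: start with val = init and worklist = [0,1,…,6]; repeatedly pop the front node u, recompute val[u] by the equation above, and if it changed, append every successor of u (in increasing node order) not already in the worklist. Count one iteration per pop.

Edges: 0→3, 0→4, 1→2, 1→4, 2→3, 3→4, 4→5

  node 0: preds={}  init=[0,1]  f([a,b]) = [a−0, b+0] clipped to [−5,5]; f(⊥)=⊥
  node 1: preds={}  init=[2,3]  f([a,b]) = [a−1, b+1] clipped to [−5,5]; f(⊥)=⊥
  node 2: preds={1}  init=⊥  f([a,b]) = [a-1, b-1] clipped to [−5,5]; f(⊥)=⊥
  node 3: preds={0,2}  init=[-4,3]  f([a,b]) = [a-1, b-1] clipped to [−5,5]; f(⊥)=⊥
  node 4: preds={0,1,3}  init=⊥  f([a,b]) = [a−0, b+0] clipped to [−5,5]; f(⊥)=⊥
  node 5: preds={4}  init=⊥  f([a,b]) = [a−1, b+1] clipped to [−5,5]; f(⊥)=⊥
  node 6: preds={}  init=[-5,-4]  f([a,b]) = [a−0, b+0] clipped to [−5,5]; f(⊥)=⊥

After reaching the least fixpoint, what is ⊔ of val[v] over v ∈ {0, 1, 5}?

[-5,4]

Worklist (7 pops):
  #1 pop 0: in=⊥ → [0,1] (no change)
  #2 pop 1: in=⊥ → [2,3] (no change)
  #3 pop 2: in=[2,3] → [1,2] (was ⊥); enqueue []
  #4 pop 3: in=[0,2] → [-4,3] (no change)
  #5 pop 4: in=[-4,3] → [-4,3] (was ⊥); enqueue []
  #6 pop 5: in=[-4,3] → [-5,4] (was ⊥); enqueue []
  #7 pop 6: in=⊥ → [-5,-4] (no change)

Fixpoint:
  val[0] = [0,1]
  val[1] = [2,3]
  val[2] = [1,2]
  val[3] = [-4,3]
  val[4] = [-4,3]
  val[5] = [-5,4]
  val[6] = [-5,-4]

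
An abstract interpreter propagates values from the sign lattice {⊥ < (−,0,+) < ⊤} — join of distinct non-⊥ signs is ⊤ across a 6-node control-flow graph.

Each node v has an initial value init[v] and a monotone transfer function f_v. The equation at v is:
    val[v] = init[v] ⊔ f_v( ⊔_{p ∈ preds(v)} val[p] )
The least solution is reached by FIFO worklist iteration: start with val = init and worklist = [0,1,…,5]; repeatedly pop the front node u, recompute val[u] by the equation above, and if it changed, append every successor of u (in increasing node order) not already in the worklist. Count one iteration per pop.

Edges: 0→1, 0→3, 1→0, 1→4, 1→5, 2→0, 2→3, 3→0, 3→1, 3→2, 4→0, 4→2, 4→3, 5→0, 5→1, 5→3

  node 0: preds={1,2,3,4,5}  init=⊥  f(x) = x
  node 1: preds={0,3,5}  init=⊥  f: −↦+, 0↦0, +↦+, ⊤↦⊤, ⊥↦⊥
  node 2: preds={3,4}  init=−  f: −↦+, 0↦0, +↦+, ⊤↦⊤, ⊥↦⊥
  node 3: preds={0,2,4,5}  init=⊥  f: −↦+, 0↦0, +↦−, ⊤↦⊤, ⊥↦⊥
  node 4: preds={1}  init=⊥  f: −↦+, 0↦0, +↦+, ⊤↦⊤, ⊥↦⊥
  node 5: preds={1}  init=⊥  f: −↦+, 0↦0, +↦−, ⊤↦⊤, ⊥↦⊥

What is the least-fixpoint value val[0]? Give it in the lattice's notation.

Trace (17 dequeues):
  [1] u=0 | in − | out − | prev ⊥ | push {}
  [2] u=1 | in − | out + | prev ⊥ | push {0}
  [3] u=2 | in ⊥ | out − | ==
  [4] u=3 | in − | out + | prev ⊥ | push {1,2}
  [5] u=4 | in + | out + | prev ⊥ | push {3}
  [6] u=5 | in + | out − | prev ⊥ | push {}
  [7] u=0 | in ⊤ | out ⊤ | prev − | push {}
  [8] u=1 | in ⊤ | out ⊤ | prev + | push {0,4,5}
  [9] u=2 | in + | out ⊤ | prev − | push {}
  [10] u=3 | in ⊤ | out ⊤ | prev + | push {1,2}
  [11] u=0 | in ⊤ | out ⊤ | ==
  [12] u=4 | in ⊤ | out ⊤ | prev + | push {0,3}
  [13] u=5 | in ⊤ | out ⊤ | prev − | push {}
  [14] u=1 | in ⊤ | out ⊤ | ==
  [15] u=2 | in ⊤ | out ⊤ | ==
  [16] u=0 | in ⊤ | out ⊤ | ==
  [17] u=3 | in ⊤ | out ⊤ | ==

Converged values:
  [0] ⊤
  [1] ⊤
  [2] ⊤
  [3] ⊤
  [4] ⊤
  [5] ⊤

⊤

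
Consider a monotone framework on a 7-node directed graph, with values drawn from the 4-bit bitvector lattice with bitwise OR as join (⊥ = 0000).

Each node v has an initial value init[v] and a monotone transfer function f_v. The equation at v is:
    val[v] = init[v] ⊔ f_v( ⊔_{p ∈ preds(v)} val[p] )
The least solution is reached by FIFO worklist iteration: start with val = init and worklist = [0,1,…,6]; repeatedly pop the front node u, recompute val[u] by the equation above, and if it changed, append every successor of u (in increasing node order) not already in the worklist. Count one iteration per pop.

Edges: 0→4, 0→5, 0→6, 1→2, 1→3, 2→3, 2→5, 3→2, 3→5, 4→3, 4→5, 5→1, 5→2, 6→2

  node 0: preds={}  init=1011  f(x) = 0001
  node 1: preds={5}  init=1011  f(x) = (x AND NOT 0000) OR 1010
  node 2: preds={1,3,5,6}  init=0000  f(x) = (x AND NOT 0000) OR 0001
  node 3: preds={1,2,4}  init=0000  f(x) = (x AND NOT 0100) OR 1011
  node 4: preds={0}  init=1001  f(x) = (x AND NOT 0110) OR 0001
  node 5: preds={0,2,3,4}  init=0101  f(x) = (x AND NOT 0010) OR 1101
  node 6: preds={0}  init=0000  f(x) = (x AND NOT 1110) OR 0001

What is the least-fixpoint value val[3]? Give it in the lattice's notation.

Iteration log — 9 steps:
  step 1. node 0  ⊔preds=0000  new=1011  stable
  step 2. node 1  ⊔preds=0101  new=1111  old=1011  +wl: 
  step 3. node 2  ⊔preds=1111  new=1111  old=0000  +wl: 
  step 4. node 3  ⊔preds=1111  new=1011  old=0000  +wl: 2
  step 5. node 4  ⊔preds=1011  new=1001  stable
  step 6. node 5  ⊔preds=1111  new=1101  old=0101  +wl: 1
  step 7. node 6  ⊔preds=1011  new=0001  old=0000  +wl: 
  step 8. node 2  ⊔preds=1111  new=1111  stable
  step 9. node 1  ⊔preds=1101  new=1111  stable

Least fixpoint reached:
  node 0: 1011
  node 1: 1111
  node 2: 1111
  node 3: 1011
  node 4: 1001
  node 5: 1101
  node 6: 0001

1011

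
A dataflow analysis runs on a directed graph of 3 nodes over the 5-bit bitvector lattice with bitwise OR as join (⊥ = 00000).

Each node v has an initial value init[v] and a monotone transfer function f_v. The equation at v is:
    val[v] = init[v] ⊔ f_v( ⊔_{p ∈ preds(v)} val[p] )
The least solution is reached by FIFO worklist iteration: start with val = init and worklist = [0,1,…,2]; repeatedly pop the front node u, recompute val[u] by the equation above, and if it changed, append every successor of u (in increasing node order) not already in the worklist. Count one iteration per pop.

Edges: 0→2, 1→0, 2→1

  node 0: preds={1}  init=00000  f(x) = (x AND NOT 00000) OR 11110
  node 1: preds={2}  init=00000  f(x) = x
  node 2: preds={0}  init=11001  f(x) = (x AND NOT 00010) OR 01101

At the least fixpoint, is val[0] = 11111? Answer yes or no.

Trace (7 dequeues):
  [1] u=0 | in 00000 | out 11110 | prev 00000 | push {}
  [2] u=1 | in 11001 | out 11001 | prev 00000 | push {0}
  [3] u=2 | in 11110 | out 11101 | prev 11001 | push {1}
  [4] u=0 | in 11001 | out 11111 | prev 11110 | push {2}
  [5] u=1 | in 11101 | out 11101 | prev 11001 | push {0}
  [6] u=2 | in 11111 | out 11101 | ==
  [7] u=0 | in 11101 | out 11111 | ==

Converged values:
  [0] 11111
  [1] 11101
  [2] 11101

yes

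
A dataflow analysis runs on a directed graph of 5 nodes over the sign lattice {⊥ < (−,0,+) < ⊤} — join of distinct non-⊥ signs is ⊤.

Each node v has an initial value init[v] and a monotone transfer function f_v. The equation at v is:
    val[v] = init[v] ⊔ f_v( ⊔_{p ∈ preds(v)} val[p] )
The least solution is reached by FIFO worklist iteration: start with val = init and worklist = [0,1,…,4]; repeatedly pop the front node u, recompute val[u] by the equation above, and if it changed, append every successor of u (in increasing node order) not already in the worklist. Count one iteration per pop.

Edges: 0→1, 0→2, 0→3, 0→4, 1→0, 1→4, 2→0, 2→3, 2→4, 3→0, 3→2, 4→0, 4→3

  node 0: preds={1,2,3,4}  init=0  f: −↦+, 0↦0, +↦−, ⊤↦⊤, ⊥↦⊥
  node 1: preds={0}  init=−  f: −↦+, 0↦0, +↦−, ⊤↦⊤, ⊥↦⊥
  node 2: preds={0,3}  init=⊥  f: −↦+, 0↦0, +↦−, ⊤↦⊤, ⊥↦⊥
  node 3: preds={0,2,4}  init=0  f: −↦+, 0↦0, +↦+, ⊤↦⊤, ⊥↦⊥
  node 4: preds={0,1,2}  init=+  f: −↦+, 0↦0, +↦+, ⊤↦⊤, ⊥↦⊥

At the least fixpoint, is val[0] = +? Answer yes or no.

no

Trace (8 dequeues):
  [1] u=0 | in ⊤ | out ⊤ | prev 0 | push {}
  [2] u=1 | in ⊤ | out ⊤ | prev − | push {0}
  [3] u=2 | in ⊤ | out ⊤ | prev ⊥ | push {}
  [4] u=3 | in ⊤ | out ⊤ | prev 0 | push {2}
  [5] u=4 | in ⊤ | out ⊤ | prev + | push {3}
  [6] u=0 | in ⊤ | out ⊤ | ==
  [7] u=2 | in ⊤ | out ⊤ | ==
  [8] u=3 | in ⊤ | out ⊤ | ==

Converged values:
  [0] ⊤
  [1] ⊤
  [2] ⊤
  [3] ⊤
  [4] ⊤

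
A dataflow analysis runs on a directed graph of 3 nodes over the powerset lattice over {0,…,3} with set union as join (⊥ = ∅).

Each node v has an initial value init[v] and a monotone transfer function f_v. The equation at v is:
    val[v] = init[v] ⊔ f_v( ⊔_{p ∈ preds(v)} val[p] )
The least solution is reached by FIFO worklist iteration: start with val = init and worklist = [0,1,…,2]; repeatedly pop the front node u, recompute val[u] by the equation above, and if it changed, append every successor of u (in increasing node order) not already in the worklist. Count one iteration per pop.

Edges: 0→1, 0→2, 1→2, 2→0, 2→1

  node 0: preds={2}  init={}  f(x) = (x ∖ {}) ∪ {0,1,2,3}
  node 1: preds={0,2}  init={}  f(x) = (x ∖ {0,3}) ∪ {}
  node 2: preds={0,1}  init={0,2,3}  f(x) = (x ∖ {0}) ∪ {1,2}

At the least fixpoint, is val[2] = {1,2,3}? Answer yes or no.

no

Iteration log — 5 steps:
  step 1. node 0  ⊔preds={0,2,3}  new={0,1,2,3}  old={}  +wl: 
  step 2. node 1  ⊔preds={0,1,2,3}  new={1,2}  old={}  +wl: 
  step 3. node 2  ⊔preds={0,1,2,3}  new={0,1,2,3}  old={0,2,3}  +wl: 0,1
  step 4. node 0  ⊔preds={0,1,2,3}  new={0,1,2,3}  stable
  step 5. node 1  ⊔preds={0,1,2,3}  new={1,2}  stable

Least fixpoint reached:
  node 0: {0,1,2,3}
  node 1: {1,2}
  node 2: {0,1,2,3}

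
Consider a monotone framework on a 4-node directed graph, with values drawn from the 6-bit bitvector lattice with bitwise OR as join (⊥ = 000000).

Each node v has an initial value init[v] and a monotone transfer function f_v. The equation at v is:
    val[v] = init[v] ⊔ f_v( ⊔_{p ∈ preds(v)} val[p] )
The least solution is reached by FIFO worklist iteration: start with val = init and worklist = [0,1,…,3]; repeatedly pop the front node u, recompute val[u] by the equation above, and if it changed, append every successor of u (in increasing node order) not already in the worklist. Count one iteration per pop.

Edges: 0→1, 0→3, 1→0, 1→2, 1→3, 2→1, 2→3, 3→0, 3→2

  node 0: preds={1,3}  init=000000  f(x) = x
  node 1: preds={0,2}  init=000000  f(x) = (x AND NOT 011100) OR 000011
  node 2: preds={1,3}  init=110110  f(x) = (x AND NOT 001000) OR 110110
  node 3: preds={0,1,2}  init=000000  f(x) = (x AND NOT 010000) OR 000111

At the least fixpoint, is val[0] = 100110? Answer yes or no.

Worklist (8 pops):
  #1 pop 0: in=000000 → 000000 (no change)
  #2 pop 1: in=110110 → 100011 (was 000000); enqueue [0]
  #3 pop 2: in=100011 → 110111 (was 110110); enqueue [1]
  #4 pop 3: in=110111 → 100111 (was 000000); enqueue [2]
  #5 pop 0: in=100111 → 100111 (was 000000); enqueue [3]
  #6 pop 1: in=110111 → 100011 (no change)
  #7 pop 2: in=100111 → 110111 (no change)
  #8 pop 3: in=110111 → 100111 (no change)

Fixpoint:
  val[0] = 100111
  val[1] = 100011
  val[2] = 110111
  val[3] = 100111

no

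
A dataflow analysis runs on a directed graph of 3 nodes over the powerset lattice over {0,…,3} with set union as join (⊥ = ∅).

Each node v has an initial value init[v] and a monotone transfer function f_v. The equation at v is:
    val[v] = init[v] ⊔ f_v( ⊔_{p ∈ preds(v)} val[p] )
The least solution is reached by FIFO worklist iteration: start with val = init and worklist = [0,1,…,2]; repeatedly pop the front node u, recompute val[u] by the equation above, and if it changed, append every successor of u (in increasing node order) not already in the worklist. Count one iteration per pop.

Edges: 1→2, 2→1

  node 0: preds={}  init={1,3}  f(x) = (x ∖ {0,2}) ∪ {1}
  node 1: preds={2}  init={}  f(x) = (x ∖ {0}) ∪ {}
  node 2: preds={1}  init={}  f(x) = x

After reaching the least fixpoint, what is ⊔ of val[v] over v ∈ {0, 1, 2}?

{1,3}

Worklist (3 pops):
  #1 pop 0: in={} → {1,3} (no change)
  #2 pop 1: in={} → {} (no change)
  #3 pop 2: in={} → {} (no change)

Fixpoint:
  val[0] = {1,3}
  val[1] = {}
  val[2] = {}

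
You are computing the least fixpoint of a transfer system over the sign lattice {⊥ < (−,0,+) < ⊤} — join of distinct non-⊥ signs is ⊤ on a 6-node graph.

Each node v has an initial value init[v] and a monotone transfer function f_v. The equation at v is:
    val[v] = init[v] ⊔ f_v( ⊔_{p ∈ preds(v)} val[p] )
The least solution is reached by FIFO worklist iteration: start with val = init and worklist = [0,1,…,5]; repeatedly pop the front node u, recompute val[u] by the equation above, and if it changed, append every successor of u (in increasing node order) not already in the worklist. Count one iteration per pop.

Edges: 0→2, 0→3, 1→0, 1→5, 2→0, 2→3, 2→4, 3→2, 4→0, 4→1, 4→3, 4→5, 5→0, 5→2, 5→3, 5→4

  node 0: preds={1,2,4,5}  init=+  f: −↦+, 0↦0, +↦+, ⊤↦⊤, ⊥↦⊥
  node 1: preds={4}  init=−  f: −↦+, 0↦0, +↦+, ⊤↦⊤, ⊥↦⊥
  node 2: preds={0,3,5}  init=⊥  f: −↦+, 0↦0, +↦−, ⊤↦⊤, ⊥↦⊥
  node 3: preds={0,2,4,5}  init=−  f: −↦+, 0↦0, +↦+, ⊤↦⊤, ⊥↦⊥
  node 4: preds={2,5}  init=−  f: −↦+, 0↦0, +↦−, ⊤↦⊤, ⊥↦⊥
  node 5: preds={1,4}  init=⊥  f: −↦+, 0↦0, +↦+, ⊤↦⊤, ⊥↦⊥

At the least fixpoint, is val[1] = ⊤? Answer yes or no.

Worklist (11 pops):
  #1 pop 0: in=− → + (no change)
  #2 pop 1: in=− → ⊤ (was −); enqueue [0]
  #3 pop 2: in=⊤ → ⊤ (was ⊥); enqueue []
  #4 pop 3: in=⊤ → ⊤ (was −); enqueue [2]
  #5 pop 4: in=⊤ → ⊤ (was −); enqueue [1,3]
  #6 pop 5: in=⊤ → ⊤ (was ⊥); enqueue [4]
  #7 pop 0: in=⊤ → ⊤ (was +); enqueue []
  #8 pop 2: in=⊤ → ⊤ (no change)
  #9 pop 1: in=⊤ → ⊤ (no change)
  #10 pop 3: in=⊤ → ⊤ (no change)
  #11 pop 4: in=⊤ → ⊤ (no change)

Fixpoint:
  val[0] = ⊤
  val[1] = ⊤
  val[2] = ⊤
  val[3] = ⊤
  val[4] = ⊤
  val[5] = ⊤

yes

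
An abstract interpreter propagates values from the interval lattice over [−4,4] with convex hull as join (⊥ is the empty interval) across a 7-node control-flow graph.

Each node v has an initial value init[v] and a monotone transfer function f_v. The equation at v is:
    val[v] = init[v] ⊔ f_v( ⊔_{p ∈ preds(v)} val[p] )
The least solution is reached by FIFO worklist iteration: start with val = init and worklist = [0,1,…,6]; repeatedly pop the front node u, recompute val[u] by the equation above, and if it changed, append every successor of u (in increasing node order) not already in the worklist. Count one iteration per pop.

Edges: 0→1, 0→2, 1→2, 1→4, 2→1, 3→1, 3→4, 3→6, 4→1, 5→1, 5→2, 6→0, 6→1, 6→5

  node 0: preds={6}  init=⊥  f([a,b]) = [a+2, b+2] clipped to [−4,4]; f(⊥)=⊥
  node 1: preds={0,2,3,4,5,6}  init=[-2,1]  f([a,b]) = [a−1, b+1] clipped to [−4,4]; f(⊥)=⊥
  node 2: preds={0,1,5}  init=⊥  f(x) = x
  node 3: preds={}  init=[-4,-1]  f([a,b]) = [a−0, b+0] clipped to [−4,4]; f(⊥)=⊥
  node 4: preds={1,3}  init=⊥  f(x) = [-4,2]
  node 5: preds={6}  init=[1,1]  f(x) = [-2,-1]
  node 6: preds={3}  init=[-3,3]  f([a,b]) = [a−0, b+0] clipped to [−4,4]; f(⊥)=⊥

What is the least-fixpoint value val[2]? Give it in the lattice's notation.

Trace (13 dequeues):
  [1] u=0 | in [-3,3] | out [-1,4] | prev ⊥ | push {}
  [2] u=1 | in [-4,4] | out [-4,4] | prev [-2,1] | push {}
  [3] u=2 | in [-4,4] | out [-4,4] | prev ⊥ | push {1}
  [4] u=3 | in ⊥ | out [-4,-1] | ==
  [5] u=4 | in [-4,4] | out [-4,2] | prev ⊥ | push {}
  [6] u=5 | in [-3,3] | out [-2,1] | prev [1,1] | push {2}
  [7] u=6 | in [-4,-1] | out [-4,3] | prev [-3,3] | push {0,5}
  [8] u=1 | in [-4,4] | out [-4,4] | ==
  [9] u=2 | in [-4,4] | out [-4,4] | ==
  [10] u=0 | in [-4,3] | out [-2,4] | prev [-1,4] | push {1,2}
  [11] u=5 | in [-4,3] | out [-2,1] | ==
  [12] u=1 | in [-4,4] | out [-4,4] | ==
  [13] u=2 | in [-4,4] | out [-4,4] | ==

Converged values:
  [0] [-2,4]
  [1] [-4,4]
  [2] [-4,4]
  [3] [-4,-1]
  [4] [-4,2]
  [5] [-2,1]
  [6] [-4,3]

[-4,4]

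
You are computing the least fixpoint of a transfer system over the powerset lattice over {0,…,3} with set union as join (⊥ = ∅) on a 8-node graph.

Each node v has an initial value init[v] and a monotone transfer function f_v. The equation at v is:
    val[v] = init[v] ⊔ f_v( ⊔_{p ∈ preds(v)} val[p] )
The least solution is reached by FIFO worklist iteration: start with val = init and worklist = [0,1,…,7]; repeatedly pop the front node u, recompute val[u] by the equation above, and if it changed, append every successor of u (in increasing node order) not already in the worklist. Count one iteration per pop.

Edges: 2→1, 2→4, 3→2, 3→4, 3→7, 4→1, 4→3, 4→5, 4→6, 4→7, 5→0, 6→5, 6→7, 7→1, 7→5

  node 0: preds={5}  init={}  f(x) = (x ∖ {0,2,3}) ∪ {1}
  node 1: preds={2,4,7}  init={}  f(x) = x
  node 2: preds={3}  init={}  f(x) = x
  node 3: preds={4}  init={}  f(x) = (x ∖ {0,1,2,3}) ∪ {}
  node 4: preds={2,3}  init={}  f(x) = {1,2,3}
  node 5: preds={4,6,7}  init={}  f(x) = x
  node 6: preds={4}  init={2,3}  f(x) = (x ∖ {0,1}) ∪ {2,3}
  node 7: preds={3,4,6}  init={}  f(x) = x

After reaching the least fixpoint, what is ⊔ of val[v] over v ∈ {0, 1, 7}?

Trace (12 dequeues):
  [1] u=0 | in {} | out {1} | prev {} | push {}
  [2] u=1 | in {} | out {} | ==
  [3] u=2 | in {} | out {} | ==
  [4] u=3 | in {} | out {} | ==
  [5] u=4 | in {} | out {1,2,3} | prev {} | push {1,3}
  [6] u=5 | in {1,2,3} | out {1,2,3} | prev {} | push {0}
  [7] u=6 | in {1,2,3} | out {2,3} | ==
  [8] u=7 | in {1,2,3} | out {1,2,3} | prev {} | push {5}
  [9] u=1 | in {1,2,3} | out {1,2,3} | prev {} | push {}
  [10] u=3 | in {1,2,3} | out {} | ==
  [11] u=0 | in {1,2,3} | out {1} | ==
  [12] u=5 | in {1,2,3} | out {1,2,3} | ==

Converged values:
  [0] {1}
  [1] {1,2,3}
  [2] {}
  [3] {}
  [4] {1,2,3}
  [5] {1,2,3}
  [6] {2,3}
  [7] {1,2,3}

{1,2,3}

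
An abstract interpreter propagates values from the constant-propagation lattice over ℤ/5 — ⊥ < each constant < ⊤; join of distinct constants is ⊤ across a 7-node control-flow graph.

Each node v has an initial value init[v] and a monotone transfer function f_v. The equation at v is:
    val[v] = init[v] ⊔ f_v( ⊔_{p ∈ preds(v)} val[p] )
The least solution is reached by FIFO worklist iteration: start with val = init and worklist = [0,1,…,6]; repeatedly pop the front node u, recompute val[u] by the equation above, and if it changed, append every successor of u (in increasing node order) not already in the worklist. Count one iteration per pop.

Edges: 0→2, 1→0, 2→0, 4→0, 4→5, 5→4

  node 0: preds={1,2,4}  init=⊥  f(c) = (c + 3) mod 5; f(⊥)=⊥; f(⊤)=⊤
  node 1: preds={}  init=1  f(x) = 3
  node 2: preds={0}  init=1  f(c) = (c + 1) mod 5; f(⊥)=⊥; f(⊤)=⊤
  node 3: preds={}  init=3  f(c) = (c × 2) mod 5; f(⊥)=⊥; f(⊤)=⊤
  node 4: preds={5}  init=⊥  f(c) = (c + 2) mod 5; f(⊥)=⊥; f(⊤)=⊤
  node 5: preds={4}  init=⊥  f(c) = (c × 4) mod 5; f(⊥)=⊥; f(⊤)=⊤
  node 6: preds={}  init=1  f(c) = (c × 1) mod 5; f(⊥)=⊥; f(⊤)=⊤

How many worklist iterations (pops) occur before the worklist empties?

Iteration log — 9 steps:
  step 1. node 0  ⊔preds=1  new=4  old=⊥  +wl: 
  step 2. node 1  ⊔preds=⊥  new=⊤  old=1  +wl: 0
  step 3. node 2  ⊔preds=4  new=⊤  old=1  +wl: 
  step 4. node 3  ⊔preds=⊥  new=3  stable
  step 5. node 4  ⊔preds=⊥  new=⊥  stable
  step 6. node 5  ⊔preds=⊥  new=⊥  stable
  step 7. node 6  ⊔preds=⊥  new=1  stable
  step 8. node 0  ⊔preds=⊤  new=⊤  old=4  +wl: 2
  step 9. node 2  ⊔preds=⊤  new=⊤  stable

Least fixpoint reached:
  node 0: ⊤
  node 1: ⊤
  node 2: ⊤
  node 3: 3
  node 4: ⊥
  node 5: ⊥
  node 6: 1

9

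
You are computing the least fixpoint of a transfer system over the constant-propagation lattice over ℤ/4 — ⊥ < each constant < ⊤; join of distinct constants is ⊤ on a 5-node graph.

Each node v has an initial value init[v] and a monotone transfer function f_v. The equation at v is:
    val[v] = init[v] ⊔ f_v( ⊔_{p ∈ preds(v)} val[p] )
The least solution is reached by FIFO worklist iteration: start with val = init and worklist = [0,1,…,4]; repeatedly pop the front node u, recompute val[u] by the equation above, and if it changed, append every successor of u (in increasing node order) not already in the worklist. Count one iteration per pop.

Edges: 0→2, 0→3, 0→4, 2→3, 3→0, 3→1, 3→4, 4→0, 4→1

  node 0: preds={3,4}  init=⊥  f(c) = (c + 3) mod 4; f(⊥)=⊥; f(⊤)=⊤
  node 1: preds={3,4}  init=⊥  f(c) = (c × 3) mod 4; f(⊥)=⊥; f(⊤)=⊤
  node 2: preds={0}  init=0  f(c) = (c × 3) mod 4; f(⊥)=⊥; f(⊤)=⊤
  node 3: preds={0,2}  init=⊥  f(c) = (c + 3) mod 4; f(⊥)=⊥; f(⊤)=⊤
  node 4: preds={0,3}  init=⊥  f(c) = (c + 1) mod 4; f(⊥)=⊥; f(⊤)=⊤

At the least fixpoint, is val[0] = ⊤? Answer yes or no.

yes

Worklist (12 pops):
  #1 pop 0: in=⊥ → ⊥ (no change)
  #2 pop 1: in=⊥ → ⊥ (no change)
  #3 pop 2: in=⊥ → 0 (no change)
  #4 pop 3: in=0 → 3 (was ⊥); enqueue [0,1]
  #5 pop 4: in=3 → 0 (was ⊥); enqueue []
  #6 pop 0: in=⊤ → ⊤ (was ⊥); enqueue [2,3,4]
  #7 pop 1: in=⊤ → ⊤ (was ⊥); enqueue []
  #8 pop 2: in=⊤ → ⊤ (was 0); enqueue []
  #9 pop 3: in=⊤ → ⊤ (was 3); enqueue [0,1]
  #10 pop 4: in=⊤ → ⊤ (was 0); enqueue []
  #11 pop 0: in=⊤ → ⊤ (no change)
  #12 pop 1: in=⊤ → ⊤ (no change)

Fixpoint:
  val[0] = ⊤
  val[1] = ⊤
  val[2] = ⊤
  val[3] = ⊤
  val[4] = ⊤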